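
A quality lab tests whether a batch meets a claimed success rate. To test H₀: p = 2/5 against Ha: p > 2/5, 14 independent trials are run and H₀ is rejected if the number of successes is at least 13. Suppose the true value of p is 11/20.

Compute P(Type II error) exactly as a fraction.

1633670388436281453/1638400000000000000

β = P(fail to reject H₀ | Ha true) = P(S ≤ 12 | p = 11/20), S ~ Binomial(14, 11/20).
Adding the binomial probabilities P(S=0)+…+P(S=12) at p = 11/20 gives 1633670388436281453/1638400000000000000.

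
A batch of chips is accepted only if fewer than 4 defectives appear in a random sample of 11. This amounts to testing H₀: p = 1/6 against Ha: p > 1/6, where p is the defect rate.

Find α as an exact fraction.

1444669/15116544

The significance level is the probability, assuming p = 1/6, of seeing 4 or more defectives in 11 draws.
Computing the lower-tail complement: 1 − 13671875/15116544 = 1444669/15116544.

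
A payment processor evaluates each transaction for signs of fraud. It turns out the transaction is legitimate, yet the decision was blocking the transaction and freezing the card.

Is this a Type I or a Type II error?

The null hypothesis here is that the transaction is legitimate.
'Blocking the transaction and freezing the card' corresponds to rejecting H₀.
H₀ was rejected but H₀ is true — a Type I error (false positive).

Type I error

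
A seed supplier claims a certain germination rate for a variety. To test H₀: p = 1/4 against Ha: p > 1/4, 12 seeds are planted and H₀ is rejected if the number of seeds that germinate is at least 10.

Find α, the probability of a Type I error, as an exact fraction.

631/16777216

α = P(reject H₀ | H₀ true) = P(K ≥ 10 | p = 1/4), with K ~ Binomial(12, 1/4).
P(K ≥ 10) = Σ_{j=10}^{12} C(12,j)·(1/4)^j·(3/4)^{12-j} = 631/16777216.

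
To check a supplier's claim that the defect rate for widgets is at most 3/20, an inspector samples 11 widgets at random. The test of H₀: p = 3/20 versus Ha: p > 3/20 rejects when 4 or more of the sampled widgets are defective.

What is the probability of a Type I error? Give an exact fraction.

Under H₀, K ~ Binomial(11, 3/20); the Type I error rate is P(K ≥ 4).
α = 1 − P(K ≤ 3) = 1 − 4764442332203/5120000000000 = 355557667797/5120000000000.

355557667797/5120000000000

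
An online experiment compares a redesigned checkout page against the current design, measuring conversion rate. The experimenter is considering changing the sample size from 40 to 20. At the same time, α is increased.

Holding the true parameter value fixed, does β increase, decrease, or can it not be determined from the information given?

Cannot be determined from the information given.

The first change alone would make β increase; the second alone would make β decrease. Which effect dominates depends on the magnitudes, which are not given.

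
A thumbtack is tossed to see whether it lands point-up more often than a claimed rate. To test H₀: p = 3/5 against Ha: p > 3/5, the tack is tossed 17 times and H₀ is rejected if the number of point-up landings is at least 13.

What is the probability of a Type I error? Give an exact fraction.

19225941057/152587890625

Under H₀, S ~ Binomial(17, 3/5), and α = P(S ≥ 13).
Summing C(17,j)(3/5)^j(2/5)^{17−j} for j = 13,…,17 gives 19225941057/152587890625.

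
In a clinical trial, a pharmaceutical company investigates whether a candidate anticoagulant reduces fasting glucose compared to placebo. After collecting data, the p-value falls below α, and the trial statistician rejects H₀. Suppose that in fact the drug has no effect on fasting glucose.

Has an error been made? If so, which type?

The conventional null hypothesis here is that the drug has no effect on fasting glucose.
H₀ was rejected, but H₀ is actually true.
Rejecting a true null hypothesis is a Type I error (false positive).

Type I error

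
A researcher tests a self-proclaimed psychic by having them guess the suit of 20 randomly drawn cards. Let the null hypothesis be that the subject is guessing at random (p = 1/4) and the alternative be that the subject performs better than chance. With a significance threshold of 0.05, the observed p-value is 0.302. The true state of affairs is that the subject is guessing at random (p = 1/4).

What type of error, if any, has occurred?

Since p = 0.302 ≥ α = 0.05, H₀ is not rejected.
H₀ is true (actually the subject is guessing at random (p = 1/4)).
The decision matches the true state — no error.

No error (correct decision).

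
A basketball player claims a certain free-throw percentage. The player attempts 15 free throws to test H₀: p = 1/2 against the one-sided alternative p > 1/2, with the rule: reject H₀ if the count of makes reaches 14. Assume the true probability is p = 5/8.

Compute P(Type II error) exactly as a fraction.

β = P(fail to reject H₀ | Ha true) = P(Y ≤ 13 | p = 5/8), Y ~ Binomial(15, 5/8).
Summing C(15,j)·(5/8)^j·(3/8)^{15-j} for j = 0..13 gives 17439598153791/17592186044416.

17439598153791/17592186044416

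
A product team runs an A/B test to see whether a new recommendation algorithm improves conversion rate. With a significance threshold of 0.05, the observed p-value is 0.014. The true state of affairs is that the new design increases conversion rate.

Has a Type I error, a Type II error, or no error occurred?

The conventional null hypothesis is that the new design has no effect on conversion rate.
Since p = 0.014 < α = 0.05, H₀ is rejected.
H₀ is false (actually the new design increases conversion rate).
The decision matches the true state — no error.

No error (correct decision).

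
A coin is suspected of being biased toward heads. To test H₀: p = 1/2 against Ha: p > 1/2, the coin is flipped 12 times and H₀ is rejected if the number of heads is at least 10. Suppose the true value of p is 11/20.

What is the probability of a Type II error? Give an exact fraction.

A Type II error is failing to reject when Ha holds: with p = 11/20, β = P(X ≤ 9).
Equivalently, β = 1 − P(X ≥ 10) = 784677287856069/819200000000000.

784677287856069/819200000000000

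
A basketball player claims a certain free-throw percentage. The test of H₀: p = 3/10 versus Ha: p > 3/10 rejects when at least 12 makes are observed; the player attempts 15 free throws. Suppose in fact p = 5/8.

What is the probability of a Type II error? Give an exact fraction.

7681591069083/8796093022208

A Type II error is failing to reject when Ha holds: with p = 5/8, β = P(K ≤ 11).
Adding the binomial probabilities P(K=0)+…+P(K=11) at p = 5/8 gives 7681591069083/8796093022208.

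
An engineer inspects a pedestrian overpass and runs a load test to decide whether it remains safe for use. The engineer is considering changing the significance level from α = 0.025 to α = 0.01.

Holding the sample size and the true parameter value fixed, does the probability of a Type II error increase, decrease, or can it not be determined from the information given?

Lowering α raises the bar for rejection; under Ha, the test now fails to reject on outcomes it previously would have rejected.

It increases.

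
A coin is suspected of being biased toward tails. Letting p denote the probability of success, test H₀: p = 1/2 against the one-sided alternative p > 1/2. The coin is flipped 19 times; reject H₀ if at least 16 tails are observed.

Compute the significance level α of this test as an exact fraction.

Under H₀, K ~ Binomial(19, 1/2), and α = P(K ≥ 16).
That's C(19,16) + C(19,17) + C(19,18) + C(19,19) over 2^19, i.e. (969 + 171 + 19 + 1)/524288 = 1160/524288 = 145/65536.

145/65536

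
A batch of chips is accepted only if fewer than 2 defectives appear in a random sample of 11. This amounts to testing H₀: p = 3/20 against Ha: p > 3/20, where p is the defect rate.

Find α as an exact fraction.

The significance level is the probability, assuming p = 3/20, of seeing 2 or more defectives in 11 draws.
Computing the lower-tail complement: 1 − 2015993900449/4096000000000 = 2080006099551/4096000000000.

2080006099551/4096000000000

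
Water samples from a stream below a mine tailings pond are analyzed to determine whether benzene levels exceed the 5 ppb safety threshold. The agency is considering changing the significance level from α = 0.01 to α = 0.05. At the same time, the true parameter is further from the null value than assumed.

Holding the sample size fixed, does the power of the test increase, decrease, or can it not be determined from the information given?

Relaxing α lowers the evidence threshold; under Ha, outcomes that previously fell short now trigger rejection. A bigger departure from H₀ is easier for the test to detect, so it fails to reject less often. Both changes push β in the same direction.
Since power = 1 − β and β decreases, power increases.

It increases.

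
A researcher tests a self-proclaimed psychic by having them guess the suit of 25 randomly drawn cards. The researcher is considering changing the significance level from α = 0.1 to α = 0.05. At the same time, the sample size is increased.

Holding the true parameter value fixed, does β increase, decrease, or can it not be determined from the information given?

Cannot be determined from the information given.

The first change alone would make β increase; the second alone would make β decrease. Which effect dominates depends on the magnitudes, which are not given.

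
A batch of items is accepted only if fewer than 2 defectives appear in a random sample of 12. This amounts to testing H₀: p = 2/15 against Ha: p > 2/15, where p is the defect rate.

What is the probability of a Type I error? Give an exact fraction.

63436403311256/129746337890625

The significance level is the probability, assuming p = 2/15, of seeing 2 or more defectives in 12 draws.
α = 1 − P(K ≤ 1) = 1 − 66309934579369/129746337890625 = 63436403311256/129746337890625.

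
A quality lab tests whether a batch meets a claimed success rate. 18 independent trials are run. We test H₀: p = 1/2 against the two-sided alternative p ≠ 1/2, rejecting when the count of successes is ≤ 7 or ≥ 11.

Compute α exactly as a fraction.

15751/32768

The significance level is the null-hypothesis probability of the rejection region {≤7} ∪ {≥11}.
By symmetry, α = 2·P(S ≤ 7) = 2·(1 + 18 + 153 + 816 + 3060 + 8568 + 18564 + 31824)/262144 = 126008/262144 = 15751/32768.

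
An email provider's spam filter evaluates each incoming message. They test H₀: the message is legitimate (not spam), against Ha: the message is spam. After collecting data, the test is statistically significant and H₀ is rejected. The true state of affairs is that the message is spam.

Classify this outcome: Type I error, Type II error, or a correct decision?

Neither — the decision is correct.

The test rejected a false H₀ — the decision matches the true state.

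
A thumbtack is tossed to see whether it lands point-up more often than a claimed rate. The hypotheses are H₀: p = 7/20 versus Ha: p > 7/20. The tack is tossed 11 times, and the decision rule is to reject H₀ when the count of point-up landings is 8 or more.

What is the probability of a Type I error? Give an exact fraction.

Under H₀, K ~ Binomial(11, 7/20), and α = P(K ≥ 8).
P(K ≥ 8) = Σ_{j=8}^{11} C(11,j)·(7/20)^j·(13/20)^{11-j} = 62680681273/5120000000000.

62680681273/5120000000000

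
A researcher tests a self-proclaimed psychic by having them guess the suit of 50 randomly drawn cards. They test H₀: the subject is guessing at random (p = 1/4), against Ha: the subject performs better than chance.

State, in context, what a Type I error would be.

A Type I error is rejecting H₀ when H₀ is true.
Here that means concluding the subject has some ability beyond chance when actually the subject is guessing at random (p = 1/4).

A Type I error would mean concluding that the subject performs better than chance when in fact the subject is guessing at random (p = 1/4).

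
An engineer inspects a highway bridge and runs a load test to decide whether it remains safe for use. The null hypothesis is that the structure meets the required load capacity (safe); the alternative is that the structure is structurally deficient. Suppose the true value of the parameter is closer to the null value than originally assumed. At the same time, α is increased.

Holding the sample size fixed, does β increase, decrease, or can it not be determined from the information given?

Cannot be determined from the information given.

The first change alone would make β increase; the second alone would make β decrease. Which effect dominates depends on the magnitudes, which are not given.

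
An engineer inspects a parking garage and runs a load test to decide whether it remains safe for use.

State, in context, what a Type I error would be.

A Type I error would mean concluding that the structure is structurally deficient when in fact the structure meets the required load capacity (safe).

With the conventional null hypothesis that the structure meets the required load capacity (safe):
A Type I error is rejecting H₀ when H₀ is true.
Here that means closing the structure for repairs when actually the structure meets the required load capacity (safe).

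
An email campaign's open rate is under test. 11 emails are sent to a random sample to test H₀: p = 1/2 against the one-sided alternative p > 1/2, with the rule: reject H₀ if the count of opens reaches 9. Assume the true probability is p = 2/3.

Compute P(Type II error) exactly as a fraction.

1675/2187

β = P(fail to reject H₀ | Ha true) = P(Y ≤ 8 | p = 2/3), Y ~ Binomial(11, 2/3).
Adding the binomial probabilities P(Y=0)+…+P(Y=8) at p = 2/3 gives 1675/2187.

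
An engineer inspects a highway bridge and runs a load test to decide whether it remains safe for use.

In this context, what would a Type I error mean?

With the conventional null hypothesis that the structure meets the required load capacity (safe):
A Type I error is rejecting H₀ when H₀ is true.
Here that means closing the structure for repairs when actually the structure meets the required load capacity (safe).

A Type I error would mean concluding that the structure is structurally deficient when in fact the structure meets the required load capacity (safe).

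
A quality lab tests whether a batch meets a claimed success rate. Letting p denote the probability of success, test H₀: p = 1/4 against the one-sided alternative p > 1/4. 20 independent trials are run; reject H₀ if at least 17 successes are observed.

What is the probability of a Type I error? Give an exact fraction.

Under H₀, S ~ Binomial(20, 1/4), and α = P(S ≥ 17).
Summing C(20,j)(1/4)^j(3/4)^{20−j} for j = 17,…,20 gives 32551/1099511627776.

32551/1099511627776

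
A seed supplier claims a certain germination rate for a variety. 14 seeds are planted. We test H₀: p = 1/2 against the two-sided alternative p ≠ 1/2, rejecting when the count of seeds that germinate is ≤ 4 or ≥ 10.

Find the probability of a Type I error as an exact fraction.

α = P(Y ≤ 4 or Y ≥ 10 | p = 1/2), Y ~ Binomial(14, 1/2).
The two tails are symmetric, so α = 2·(1 + 14 + 91 + 364 + 1001)/2^14 = 2942/16384 = 1471/8192.

1471/8192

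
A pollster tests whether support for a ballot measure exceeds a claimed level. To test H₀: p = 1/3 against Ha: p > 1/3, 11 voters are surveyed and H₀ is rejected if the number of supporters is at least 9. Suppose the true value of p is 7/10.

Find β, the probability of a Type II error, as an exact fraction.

2749038183/4000000000

β = P(fail to reject H₀ | Ha true) = P(K ≤ 8 | p = 7/10), K ~ Binomial(11, 7/10).
Summing C(11,j)·(7/10)^j·(3/10)^{11-j} for j = 0..8 gives 2749038183/4000000000.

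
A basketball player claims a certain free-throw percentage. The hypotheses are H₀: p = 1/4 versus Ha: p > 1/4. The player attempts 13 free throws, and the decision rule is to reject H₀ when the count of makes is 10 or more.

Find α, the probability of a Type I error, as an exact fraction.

529/4194304

Under H₀, Y ~ Binomial(13, 1/4), and α = P(Y ≥ 10).
Summing C(13,j)(1/4)^j(3/4)^{13−j} for j = 10,…,13 gives 529/4194304.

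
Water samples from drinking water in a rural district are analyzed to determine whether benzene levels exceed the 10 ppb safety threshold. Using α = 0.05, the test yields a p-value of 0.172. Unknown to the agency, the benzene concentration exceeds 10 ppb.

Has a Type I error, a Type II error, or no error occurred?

The conventional null hypothesis is that the benzene concentration is at or below 10 ppb (safe).
Since p = 0.172 ≥ α = 0.05, H₀ is not rejected.
H₀ is false (actually the benzene concentration exceeds 10 ppb).
Failing to reject a false H₀ is a Type II error.

Type II error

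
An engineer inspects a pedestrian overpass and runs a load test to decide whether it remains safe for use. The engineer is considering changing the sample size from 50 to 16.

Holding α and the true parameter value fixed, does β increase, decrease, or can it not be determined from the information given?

It increases.

A smaller sample increases the standard error, so the sampling distributions under H₀ and Ha overlap more.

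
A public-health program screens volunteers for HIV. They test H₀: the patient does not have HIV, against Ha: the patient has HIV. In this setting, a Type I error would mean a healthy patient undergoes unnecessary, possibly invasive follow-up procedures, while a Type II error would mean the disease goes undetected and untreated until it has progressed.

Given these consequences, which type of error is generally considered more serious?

Type II error

The Type II consequence (the disease goes undetected and untreated until it has progressed) is more severe than the Type I consequence (a healthy patient undergoes unnecessary, possibly invasive follow-up procedures).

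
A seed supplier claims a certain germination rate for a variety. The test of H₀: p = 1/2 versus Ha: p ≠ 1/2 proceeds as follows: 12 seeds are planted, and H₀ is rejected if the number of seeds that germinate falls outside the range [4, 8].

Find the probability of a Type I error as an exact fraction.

α = P(S ≤ 3 or S ≥ 9 | p = 1/2), S ~ Binomial(12, 1/2).
By symmetry, α = 2·P(S ≤ 3) = 2·(1 + 12 + 66 + 220)/4096 = 598/4096 = 299/2048.

299/2048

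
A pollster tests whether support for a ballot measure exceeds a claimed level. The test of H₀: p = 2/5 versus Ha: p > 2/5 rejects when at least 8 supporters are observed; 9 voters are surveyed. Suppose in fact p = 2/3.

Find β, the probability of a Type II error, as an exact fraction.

16867/19683

β = P(fail to reject H₀ | Ha true) = P(X ≤ 7 | p = 2/3), X ~ Binomial(9, 2/3).
Summing C(9,j)·(2/3)^j·(1/3)^{9-j} for j = 0..7 gives 16867/19683.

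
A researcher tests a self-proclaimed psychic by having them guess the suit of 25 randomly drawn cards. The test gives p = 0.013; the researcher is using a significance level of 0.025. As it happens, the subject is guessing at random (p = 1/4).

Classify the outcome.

Type I error

The conventional null hypothesis is that the subject is guessing at random (p = 1/4).
Since p = 0.013 < α = 0.025, H₀ is rejected.
H₀ is true (actually the subject is guessing at random (p = 1/4)).
Rejecting a true H₀ is a Type I error.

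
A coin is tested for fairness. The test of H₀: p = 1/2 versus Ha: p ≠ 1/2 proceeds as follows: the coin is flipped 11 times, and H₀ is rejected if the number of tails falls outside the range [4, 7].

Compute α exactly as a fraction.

29/128

Under H₀, Y ~ Binomial(11, 1/2); α is the probability of landing in either tail, P(Y ≤ 3) + P(Y ≥ 8).
The two tails are symmetric, so α = 2·(1 + 11 + 55 + 165)/2^11 = 464/2048 = 29/128.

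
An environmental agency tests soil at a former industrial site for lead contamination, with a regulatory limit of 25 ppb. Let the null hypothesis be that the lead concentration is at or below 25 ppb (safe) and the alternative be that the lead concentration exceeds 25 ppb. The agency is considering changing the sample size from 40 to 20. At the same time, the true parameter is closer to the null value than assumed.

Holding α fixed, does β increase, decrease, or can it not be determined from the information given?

A smaller sample increases the standard error, so the sampling distributions under H₀ and Ha overlap more. When the true parameter is near the null value, the test has a harder time distinguishing Ha from H₀. Both changes push β in the same direction.

It increases.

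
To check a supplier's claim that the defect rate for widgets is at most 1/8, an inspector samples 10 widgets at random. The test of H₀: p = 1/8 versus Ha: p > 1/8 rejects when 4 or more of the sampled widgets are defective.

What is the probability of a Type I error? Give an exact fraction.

7372325/268435456

Under H₀, Y ~ Binomial(10, 1/8); the Type I error rate is P(Y ≥ 4).
α = 1 − P(Y ≤ 3) = 1 − 261063131/268435456 = 7372325/268435456.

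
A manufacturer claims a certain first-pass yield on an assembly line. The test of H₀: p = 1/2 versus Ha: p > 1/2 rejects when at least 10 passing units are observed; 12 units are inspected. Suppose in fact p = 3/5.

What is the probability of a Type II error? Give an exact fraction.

44753744/48828125

A Type II error is failing to reject when Ha holds: with p = 3/5, β = P(S ≤ 9).
Adding the binomial probabilities P(S=0)+…+P(S=9) at p = 3/5 gives 44753744/48828125.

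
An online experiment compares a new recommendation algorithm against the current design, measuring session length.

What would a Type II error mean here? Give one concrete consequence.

A Type II error would mean concluding that the new design has no effect on session length (or at least failing to establish that the new design increases session length) when in fact the new design increases session length. Consequence: a genuinely better design is discarded.

With the conventional null hypothesis that the new design has no effect on session length:
A Type II error is failing to reject H₀ when H₀ is false.
Here that means keeping the current design when actually the new design increases session length.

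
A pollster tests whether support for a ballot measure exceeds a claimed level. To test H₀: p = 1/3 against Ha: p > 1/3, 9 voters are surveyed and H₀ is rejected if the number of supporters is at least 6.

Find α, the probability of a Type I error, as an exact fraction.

The Type I error probability is α = P(S ≥ 6) computed under H₀, where S ~ Binomial(9, 1/3).
P(S ≥ 6) = Σ_{j=6}^{9} C(9,j)·(1/3)^j·(2/3)^{9-j} = 835/19683.

835/19683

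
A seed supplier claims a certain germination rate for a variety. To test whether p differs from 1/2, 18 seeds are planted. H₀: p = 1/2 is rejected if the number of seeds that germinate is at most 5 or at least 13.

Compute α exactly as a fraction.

1577/16384

Under H₀, S ~ Binomial(18, 1/2); α is the probability of landing in either tail, P(S ≤ 5) + P(S ≥ 13).
By symmetry, α = 2·P(S ≤ 5) = 2·(1 + 18 + 153 + 816 + 3060 + 8568)/262144 = 25232/262144 = 1577/16384.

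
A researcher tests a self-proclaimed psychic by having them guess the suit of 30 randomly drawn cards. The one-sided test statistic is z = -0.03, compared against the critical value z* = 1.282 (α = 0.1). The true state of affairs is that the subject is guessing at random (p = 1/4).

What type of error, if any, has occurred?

The conventional null hypothesis is that the subject is guessing at random (p = 1/4).
Since z = -0.03 ≤ z* = 1.282, H₀ is not rejected.
H₀ is true (actually the subject is guessing at random (p = 1/4)).
The decision matches the true state — no error.

No error — this is a correct decision.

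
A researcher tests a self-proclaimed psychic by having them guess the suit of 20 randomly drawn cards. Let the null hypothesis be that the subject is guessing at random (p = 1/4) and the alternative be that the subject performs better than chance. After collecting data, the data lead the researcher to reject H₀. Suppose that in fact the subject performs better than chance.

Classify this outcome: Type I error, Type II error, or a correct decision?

No error — this is a correct decision.

The test rejected a false H₀ — the decision matches the true state.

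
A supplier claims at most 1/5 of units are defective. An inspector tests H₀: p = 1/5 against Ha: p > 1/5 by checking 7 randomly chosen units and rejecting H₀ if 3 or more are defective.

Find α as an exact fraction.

2313/15625

α = P(reject H₀ | H₀ true) = P(K ≥ 3 | p = 1/5), K ~ Binomial(7, 1/5).
Via the complement, α = 1 − Σ_{j=0}^{2} C(7,j)(1/5)^j(4/5)^{7-j} = 2313/15625.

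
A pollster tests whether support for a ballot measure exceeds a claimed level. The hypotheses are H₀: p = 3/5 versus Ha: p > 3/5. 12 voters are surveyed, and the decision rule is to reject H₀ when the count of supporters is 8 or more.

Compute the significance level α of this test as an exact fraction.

21395421/48828125

Under H₀, Y ~ Binomial(12, 3/5), and α = P(Y ≥ 8).
Summing C(12,j)(3/5)^j(2/5)^{12−j} for j = 8,…,12 gives 21395421/48828125.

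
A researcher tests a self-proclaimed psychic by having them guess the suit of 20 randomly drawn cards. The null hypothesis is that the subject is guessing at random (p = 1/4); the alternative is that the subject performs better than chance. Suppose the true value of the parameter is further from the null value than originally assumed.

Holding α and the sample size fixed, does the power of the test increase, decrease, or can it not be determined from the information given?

It increases.

A bigger departure from H₀ is easier for the test to detect, so it fails to reject less often.
Since power = 1 − β and β decreases, power increases.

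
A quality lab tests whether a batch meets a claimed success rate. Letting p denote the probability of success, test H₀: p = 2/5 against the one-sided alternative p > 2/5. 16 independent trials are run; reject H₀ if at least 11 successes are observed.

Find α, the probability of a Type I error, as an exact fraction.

Under H₀, K ~ Binomial(16, 2/5), and α = P(K ≥ 11).
P(K ≥ 11) = Σ_{j=11}^{16} C(16,j)·(2/5)^j·(3/5)^{16-j} = 2920824832/152587890625.

2920824832/152587890625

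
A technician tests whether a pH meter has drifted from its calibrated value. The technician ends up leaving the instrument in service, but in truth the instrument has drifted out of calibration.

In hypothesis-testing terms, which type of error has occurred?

The null hypothesis here is that the instrument is correctly calibrated.
'Leaving the instrument in service' corresponds to failing to reject H₀.
H₀ was not rejected but H₀ is false — a Type II error (false negative).

Type II error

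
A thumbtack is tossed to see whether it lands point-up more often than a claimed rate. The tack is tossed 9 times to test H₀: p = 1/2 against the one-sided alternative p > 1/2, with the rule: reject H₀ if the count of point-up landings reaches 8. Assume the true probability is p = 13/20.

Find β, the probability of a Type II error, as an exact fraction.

β = P(fail to reject H₀ | Ha true) = P(X ≤ 7 | p = 13/20), X ~ Binomial(9, 13/20).
Adding the binomial probabilities P(X=0)+…+P(X=7) at p = 13/20 gives 112501116301/128000000000.

112501116301/128000000000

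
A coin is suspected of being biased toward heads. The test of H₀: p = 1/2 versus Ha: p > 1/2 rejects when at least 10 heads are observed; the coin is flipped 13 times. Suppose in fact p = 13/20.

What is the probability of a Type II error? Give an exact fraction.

Under the alternative p = 13/20, Y ~ Binomial(13, 13/20); β is the probability the test does not reject, P(Y < 10).
Equivalently, β = 1 − P(Y ≥ 10) = 739046497348117/1024000000000000.

739046497348117/1024000000000000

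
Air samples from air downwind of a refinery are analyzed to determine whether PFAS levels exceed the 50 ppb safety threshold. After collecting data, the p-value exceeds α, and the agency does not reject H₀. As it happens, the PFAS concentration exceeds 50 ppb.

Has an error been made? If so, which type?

Type II error

The conventional null hypothesis here is that the PFAS concentration is at or below 50 ppb (safe).
H₀ was not rejected, but H₀ is actually false.
Failing to reject a false null hypothesis is a Type II error (false negative).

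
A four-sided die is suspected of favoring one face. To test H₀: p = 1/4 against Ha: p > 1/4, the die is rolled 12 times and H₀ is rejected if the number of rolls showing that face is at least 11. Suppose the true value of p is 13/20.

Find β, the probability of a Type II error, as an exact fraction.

3922160441778411/4096000000000000

A Type II error is failing to reject when Ha holds: with p = 13/20, β = P(X ≤ 10).
Equivalently, β = 1 − P(X ≥ 11) = 3922160441778411/4096000000000000.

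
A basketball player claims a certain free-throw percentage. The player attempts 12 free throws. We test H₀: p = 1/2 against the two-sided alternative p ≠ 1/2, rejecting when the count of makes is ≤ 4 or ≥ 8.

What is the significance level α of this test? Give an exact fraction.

α = P(Y ≤ 4 or Y ≥ 8 | p = 1/2), Y ~ Binomial(12, 1/2).
By symmetry, α = 2·P(Y ≤ 4) = 2·(1 + 12 + 66 + 220 + 495)/4096 = 1588/4096 = 397/1024.

397/1024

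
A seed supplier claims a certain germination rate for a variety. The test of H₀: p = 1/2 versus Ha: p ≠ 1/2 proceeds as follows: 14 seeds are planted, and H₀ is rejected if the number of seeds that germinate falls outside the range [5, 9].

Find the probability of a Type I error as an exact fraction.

The significance level is the null-hypothesis probability of the rejection region {≤4} ∪ {≥10}.
By symmetry, α = 2·P(K ≤ 4) = 2·(1 + 14 + 91 + 364 + 1001)/16384 = 2942/16384 = 1471/8192.

1471/8192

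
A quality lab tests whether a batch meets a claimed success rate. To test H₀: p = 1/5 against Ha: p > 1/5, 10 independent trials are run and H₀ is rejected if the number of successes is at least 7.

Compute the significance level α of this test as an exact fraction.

Under H₀, S ~ Binomial(10, 1/5), and α = P(S ≥ 7).
Adding the binomial terms for j = 7 through 10 with p = 1/5 yields 8441/9765625.

8441/9765625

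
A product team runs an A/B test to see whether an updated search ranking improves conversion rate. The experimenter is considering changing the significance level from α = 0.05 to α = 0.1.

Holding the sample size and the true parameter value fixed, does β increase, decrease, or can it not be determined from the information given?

It decreases.

Relaxing α lowers the evidence threshold; under Ha, outcomes that previously fell short now trigger rejection.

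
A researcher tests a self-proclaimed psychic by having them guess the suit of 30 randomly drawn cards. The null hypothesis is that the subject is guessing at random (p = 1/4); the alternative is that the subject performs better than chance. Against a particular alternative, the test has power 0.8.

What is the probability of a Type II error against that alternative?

0.2

Power = 1 − β, so β = 1 − 0.8 = 0.2.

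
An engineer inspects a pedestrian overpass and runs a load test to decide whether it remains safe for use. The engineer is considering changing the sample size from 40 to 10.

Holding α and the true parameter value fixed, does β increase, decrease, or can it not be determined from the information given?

It increases.

With less data the test statistic is noisier; under Ha, more outcomes land inside the acceptance region.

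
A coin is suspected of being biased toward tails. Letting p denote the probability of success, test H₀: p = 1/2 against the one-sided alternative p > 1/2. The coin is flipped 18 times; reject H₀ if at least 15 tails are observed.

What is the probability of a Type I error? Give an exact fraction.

The Type I error probability is α = P(Y ≥ 15) computed under H₀, where Y ~ Binomial(18, 1/2).
Summing the upper tail: (816 + 153 + 18 + 1) / 2^18 = 988/262144 = 247/65536.

247/65536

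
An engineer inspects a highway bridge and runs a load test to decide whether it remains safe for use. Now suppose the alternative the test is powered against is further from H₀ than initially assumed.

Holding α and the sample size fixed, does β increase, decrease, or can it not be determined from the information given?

It decreases.

A larger true effect moves the Ha sampling distribution further from the H₀ critical value, making rejection more likely when Ha is true.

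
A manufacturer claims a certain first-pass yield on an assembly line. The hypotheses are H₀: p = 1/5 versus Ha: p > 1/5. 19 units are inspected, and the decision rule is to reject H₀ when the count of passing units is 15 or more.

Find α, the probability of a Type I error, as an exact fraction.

211417/3814697265625

Under H₀, Y ~ Binomial(19, 1/5), and α = P(Y ≥ 15).
P(Y ≥ 15) = Σ_{j=15}^{19} C(19,j)·(1/5)^j·(4/5)^{19-j} = 211417/3814697265625.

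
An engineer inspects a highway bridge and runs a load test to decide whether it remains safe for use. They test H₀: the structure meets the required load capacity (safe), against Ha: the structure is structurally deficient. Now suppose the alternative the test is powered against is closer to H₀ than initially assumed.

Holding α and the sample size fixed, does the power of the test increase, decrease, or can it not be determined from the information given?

A smaller departure from H₀ means the test statistic under Ha is distributed closer to where it would be under H₀; rejection becomes less likely.
Since power = 1 − β and β increases, power decreases.

It decreases.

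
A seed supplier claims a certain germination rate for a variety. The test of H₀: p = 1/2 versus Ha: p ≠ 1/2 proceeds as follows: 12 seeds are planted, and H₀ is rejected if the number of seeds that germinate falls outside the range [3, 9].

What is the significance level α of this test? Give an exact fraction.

79/2048

Under H₀, Y ~ Binomial(12, 1/2); α is the probability of landing in either tail, P(Y ≤ 2) + P(Y ≥ 10).
The two tails are symmetric, so α = 2·(1 + 12 + 66)/2^12 = 158/4096 = 79/2048.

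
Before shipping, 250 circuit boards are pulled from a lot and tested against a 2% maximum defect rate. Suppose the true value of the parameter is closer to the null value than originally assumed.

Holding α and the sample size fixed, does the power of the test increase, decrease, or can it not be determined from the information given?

It decreases.

When the true parameter is near the null value, the test has a harder time distinguishing Ha from H₀.
Since power = 1 − β and β increases, power decreases.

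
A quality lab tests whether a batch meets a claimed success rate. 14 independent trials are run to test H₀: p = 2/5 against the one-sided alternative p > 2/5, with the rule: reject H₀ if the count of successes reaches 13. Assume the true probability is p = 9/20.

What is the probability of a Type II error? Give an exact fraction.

1637985675869982373/1638400000000000000

Under the alternative p = 9/20, Y ~ Binomial(14, 9/20); β is the probability the test does not reject, P(Y < 13).
Equivalently, β = 1 − P(Y ≥ 13) = 1637985675869982373/1638400000000000000.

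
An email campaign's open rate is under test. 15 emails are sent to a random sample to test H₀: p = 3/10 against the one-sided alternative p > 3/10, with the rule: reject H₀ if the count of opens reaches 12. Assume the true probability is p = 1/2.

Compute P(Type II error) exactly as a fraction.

β = P(fail to reject H₀ | Ha true) = P(Y ≤ 11 | p = 1/2), Y ~ Binomial(15, 1/2).
Adding the binomial probabilities P(Y=0)+…+P(Y=11) at p = 1/2 gives 503/512.

503/512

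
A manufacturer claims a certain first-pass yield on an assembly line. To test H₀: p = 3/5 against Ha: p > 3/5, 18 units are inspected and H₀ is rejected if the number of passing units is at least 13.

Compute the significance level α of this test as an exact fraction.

796349989593/3814697265625

Under H₀, S ~ Binomial(18, 3/5), and α = P(S ≥ 13).
Summing C(18,j)(3/5)^j(2/5)^{18−j} for j = 13,…,18 gives 796349989593/3814697265625.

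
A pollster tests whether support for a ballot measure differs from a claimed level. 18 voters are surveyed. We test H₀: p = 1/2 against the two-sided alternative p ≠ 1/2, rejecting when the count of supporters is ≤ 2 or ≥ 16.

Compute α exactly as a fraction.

43/32768

α = P(X ≤ 2 or X ≥ 16 | p = 1/2), X ~ Binomial(18, 1/2).
By symmetry, α = 2·P(X ≤ 2) = 2·(1 + 18 + 153)/262144 = 344/262144 = 43/32768.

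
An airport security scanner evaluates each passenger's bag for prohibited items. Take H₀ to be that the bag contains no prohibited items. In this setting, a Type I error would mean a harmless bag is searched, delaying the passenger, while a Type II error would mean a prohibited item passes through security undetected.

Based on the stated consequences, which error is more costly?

Type II error

The Type II consequence (a prohibited item passes through security undetected) is more severe than the Type I consequence (a harmless bag is searched, delaying the passenger).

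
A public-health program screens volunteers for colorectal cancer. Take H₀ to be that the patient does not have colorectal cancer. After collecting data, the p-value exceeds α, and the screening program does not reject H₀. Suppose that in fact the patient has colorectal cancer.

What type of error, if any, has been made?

H₀ was not rejected, but H₀ is actually false.
Failing to reject a false null hypothesis is a Type II error (false negative).

Type II error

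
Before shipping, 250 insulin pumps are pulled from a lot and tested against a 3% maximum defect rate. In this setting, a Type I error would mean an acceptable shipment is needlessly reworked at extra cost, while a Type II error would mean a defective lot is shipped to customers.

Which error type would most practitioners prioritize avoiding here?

The Type II consequence (a defective lot is shipped to customers) is more severe than the Type I consequence (an acceptable shipment is needlessly reworked at extra cost).

Type II error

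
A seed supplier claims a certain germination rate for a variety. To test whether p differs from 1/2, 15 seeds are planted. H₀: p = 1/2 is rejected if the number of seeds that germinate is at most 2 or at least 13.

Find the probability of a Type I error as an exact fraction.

α = P(S ≤ 2 or S ≥ 13 | p = 1/2), S ~ Binomial(15, 1/2).
The two tails are symmetric, so α = 2·(1 + 15 + 105)/2^15 = 242/32768 = 121/16384.

121/16384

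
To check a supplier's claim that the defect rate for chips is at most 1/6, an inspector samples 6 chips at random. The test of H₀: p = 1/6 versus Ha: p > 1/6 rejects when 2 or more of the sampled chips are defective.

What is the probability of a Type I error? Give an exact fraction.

Under H₀, S ~ Binomial(6, 1/6); the Type I error rate is P(S ≥ 2).
Via the complement, α = 1 − Σ_{j=0}^{1} C(6,j)(1/6)^j(5/6)^{6-j} = 12281/46656.

12281/46656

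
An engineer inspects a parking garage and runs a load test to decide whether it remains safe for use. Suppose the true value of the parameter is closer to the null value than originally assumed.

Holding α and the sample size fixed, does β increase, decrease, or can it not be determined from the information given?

A smaller true effect puts the Ha sampling distribution closer to H₀, so more of it falls in the non-rejection region.

It increases.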